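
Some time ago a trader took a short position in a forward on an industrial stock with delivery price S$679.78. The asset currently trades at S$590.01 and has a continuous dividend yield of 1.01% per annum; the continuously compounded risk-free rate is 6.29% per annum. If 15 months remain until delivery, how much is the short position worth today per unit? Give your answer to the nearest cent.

S$45.77

Current fair forward for the remaining 15 months: F = S·e^((r − q)·T), (r − q) = 0.0629 − 0.0101 = 0.0528
F = 590.01 · e^(0.0528 × 15/12) = 590.01 × 1.068227 = 630.2646
Value of long forward = (F − K)·e^(−rT) = (630.2646 − 679.78) · e^(−0.0629·15/12)
= -49.5154 × 0.924387 = -45.77
Short position value = −(long value) = S$45.77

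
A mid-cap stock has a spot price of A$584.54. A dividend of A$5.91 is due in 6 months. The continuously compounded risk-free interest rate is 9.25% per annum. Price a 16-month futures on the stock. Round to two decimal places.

PV(dividends) I = 5.91·e^(−0.0925·6/12)
I = 5.6429
F = (S − I)·e^(rT) = (584.54 − 5.6429) · e^(0.0925·16/12)
= 578.8971 · e^0.123333 = 578.8971 × 1.131261 = A$654.88

A$654.88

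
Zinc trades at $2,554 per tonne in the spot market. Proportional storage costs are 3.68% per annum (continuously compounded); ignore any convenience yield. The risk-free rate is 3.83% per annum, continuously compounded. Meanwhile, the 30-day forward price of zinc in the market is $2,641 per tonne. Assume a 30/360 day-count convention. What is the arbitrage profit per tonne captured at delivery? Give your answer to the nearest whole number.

$71 per tonne

Fair forward: F* = S·e^(carry·T), with carry = (r + u) = 0.0383 + 0.0368 = 0.0751
F* = 2554 · e^(0.0751 × 30/360) = 2554 · e^0.006258 = 2554 × 1.006278 = $2570.0340
Market $2641 > fair $2570.0340: forward overpriced → cash-and-carry (buy spot, short the forward).
At maturity, profit = |F_mkt − F*| = |2641 − 2570.0340| = $71 per tonne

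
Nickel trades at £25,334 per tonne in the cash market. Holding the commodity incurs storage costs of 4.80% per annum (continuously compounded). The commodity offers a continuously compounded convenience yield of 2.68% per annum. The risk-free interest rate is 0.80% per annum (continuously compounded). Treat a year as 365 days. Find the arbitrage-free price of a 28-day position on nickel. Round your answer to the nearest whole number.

£25,391 per tonne

Net carry = r + u − y = 0.0080 + 0.0480 − 0.0268 = 0.0292
F = S·e^((r+u−y)T) = 25334 · e^(0.0292 × 28/365) = 25334 · e^0.002240
= 25334 × 1.002243 = £25,391 per tonne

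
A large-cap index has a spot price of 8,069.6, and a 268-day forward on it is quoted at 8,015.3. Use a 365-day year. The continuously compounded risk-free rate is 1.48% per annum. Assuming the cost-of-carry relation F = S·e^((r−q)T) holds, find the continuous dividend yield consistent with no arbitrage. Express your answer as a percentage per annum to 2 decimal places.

From F = S·e^((r−q)T): (r − q) = ln(F/S)/T
ln(8015.3/8069.6) = ln(0.993271) = -0.006752
(r − q) = -0.006752 / (268/365) = -0.009196
q = r − ln(F/S)/T = 0.0148 + 0.009196 = 0.023996
q = 2.40%

2.40%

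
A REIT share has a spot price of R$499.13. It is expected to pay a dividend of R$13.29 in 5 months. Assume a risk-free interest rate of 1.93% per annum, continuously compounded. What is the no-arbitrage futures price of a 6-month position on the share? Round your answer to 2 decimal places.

PV(dividends) I = 13.29·e^(−0.0193·5/12)
I = 13.1836
F = (S − I)·e^(rT) = (499.13 − 13.1836) · e^(0.0193·6/12)
= 485.9464 · e^0.009650 = 485.9464 × 1.009697 = R$490.66

R$490.66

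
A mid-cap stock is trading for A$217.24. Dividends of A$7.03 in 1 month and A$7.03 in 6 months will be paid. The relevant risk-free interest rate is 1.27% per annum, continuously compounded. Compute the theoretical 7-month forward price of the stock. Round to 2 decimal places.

PV(dividends) I = 7.03·e^(−0.0127·1/12) + 7.03·e^(−0.0127·6/12)
I = 7.0226 + 6.9855 = 14.0081
F = (S − I)·e^(rT) = (217.24 − 14.0081) · e^(0.0127·7/12)
= 203.2319 · e^0.007408 = 203.2319 × 1.007436 = A$204.74

A$204.74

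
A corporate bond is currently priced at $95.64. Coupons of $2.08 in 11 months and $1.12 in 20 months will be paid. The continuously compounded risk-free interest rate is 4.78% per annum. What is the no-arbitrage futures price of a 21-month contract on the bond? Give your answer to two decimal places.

PV(coupons) I = 2.08·e^(−0.0478·11/12) + 1.12·e^(−0.0478·20/12)
I = 1.9908 + 1.0342 = 3.0250
F = (S − I)·e^(rT) = (95.64 − 3.0250) · e^(0.0478·21/12)
= 92.6150 · e^0.083650 = 92.6150 × 1.087248 = $100.70

$100.70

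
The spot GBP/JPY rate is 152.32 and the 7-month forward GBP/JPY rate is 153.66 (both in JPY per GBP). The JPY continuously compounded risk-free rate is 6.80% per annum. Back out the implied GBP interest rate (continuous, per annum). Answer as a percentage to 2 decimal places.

5.30%

F = S·e^((r_JPY − r_GBP)T) ⇒ r_GBP = r_JPY − ln(F/S)/T
ln(153.66/152.32) = 0.008759; /(7/12) = 0.015015
r_GBP = 0.0680 − 0.015015 = 0.052985
r_GBP = 5.30%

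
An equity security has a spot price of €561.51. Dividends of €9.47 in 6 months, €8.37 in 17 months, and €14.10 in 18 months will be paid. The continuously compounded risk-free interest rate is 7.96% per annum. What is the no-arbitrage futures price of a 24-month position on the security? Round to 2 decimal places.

PV(dividends) I = 9.47·e^(−0.0796·6/12) + 8.37·e^(−0.0796·17/12) + 14.10·e^(−0.0796·18/12)
I = 9.1005 + 7.4774 + 12.5131 = 29.0910
F = (S − I)·e^(rT) = (561.51 − 29.0910) · e^(0.0796·24/12)
= 532.4190 · e^0.159200 = 532.4190 × 1.172572 = €624.30

€624.30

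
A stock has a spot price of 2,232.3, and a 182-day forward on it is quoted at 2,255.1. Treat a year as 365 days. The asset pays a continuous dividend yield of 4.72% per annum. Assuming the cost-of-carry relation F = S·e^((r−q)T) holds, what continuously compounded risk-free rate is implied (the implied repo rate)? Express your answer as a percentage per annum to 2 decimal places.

From F = S·e^((r−q)T): (r − q) = ln(F/S)/T
ln(2255.1/2232.3) = ln(1.010214) = 0.010162
(r − q) = 0.010162 / (182/365) = 0.020380
r = ln(F/S)/T + q = 0.020380 + 0.0472 = 0.067580
r = 6.76%

6.76%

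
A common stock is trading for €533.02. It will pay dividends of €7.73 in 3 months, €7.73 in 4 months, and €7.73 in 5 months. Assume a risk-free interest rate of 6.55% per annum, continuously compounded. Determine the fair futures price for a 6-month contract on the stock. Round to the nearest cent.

PV(dividends) I = 7.73·e^(−0.0655·3/12) + 7.73·e^(−0.0655·4/12) + 7.73·e^(−0.0655·5/12)
I = 7.6045 + 7.5631 + 7.5219 = 22.6895
F = (S − I)·e^(rT) = (533.02 − 22.6895) · e^(0.0655·6/12)
= 510.3305 · e^0.032750 = 510.3305 × 1.033292 = €527.32

€527.32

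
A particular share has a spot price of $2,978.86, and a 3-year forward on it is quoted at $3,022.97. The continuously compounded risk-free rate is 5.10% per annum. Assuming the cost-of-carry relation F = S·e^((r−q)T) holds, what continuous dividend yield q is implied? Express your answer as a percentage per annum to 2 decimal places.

4.61%

From F = S·e^((r−q)T): (r − q) = ln(F/S)/T
ln(3022.97/2978.86) = ln(1.014808) = 0.014699
(r − q) = 0.014699 / (3) = 0.004900
q = r − ln(F/S)/T = 0.0510 − 0.004900 = 0.046100
q = 4.61%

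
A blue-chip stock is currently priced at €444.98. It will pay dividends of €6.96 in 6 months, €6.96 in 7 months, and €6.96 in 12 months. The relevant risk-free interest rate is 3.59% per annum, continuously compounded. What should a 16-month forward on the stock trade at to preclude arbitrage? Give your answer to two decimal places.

PV(dividends) I = 6.96·e^(−0.0359·6/12) + 6.96·e^(−0.0359·7/12) + 6.96·e^(−0.0359·12/12)
I = 6.8362 + 6.8158 + 6.7146 = 20.3666
F = (S − I)·e^(rT) = (444.98 − 20.3666) · e^(0.0359·16/12)
= 424.6134 · e^0.047867 = 424.6134 × 1.049031 = €445.43

€445.43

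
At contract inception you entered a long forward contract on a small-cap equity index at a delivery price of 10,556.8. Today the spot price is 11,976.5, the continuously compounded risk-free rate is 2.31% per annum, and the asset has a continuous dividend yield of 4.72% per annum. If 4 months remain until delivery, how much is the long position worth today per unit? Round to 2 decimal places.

Current fair forward for the remaining 4 months: F = S·e^((r − q)·T), (r − q) = 0.0231 − 0.0472 = -0.0241
F = 11976.5 · e^(-0.0241 × 4/12) = 11976.5 × 0.99199885 = 11880.6742
Value of long forward = (F − K)·e^(−rT) = (11880.6742 − 10556.8) · e^(−0.0231·4/12)
= 1323.8742 × 0.99232957 = 1313.72

1313.72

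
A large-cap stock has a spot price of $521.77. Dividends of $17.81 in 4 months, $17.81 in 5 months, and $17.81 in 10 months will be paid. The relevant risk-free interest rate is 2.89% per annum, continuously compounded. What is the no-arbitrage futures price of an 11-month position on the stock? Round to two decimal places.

PV(dividends) I = 17.81·e^(−0.0289·4/12) + 17.81·e^(−0.0289·5/12) + 17.81·e^(−0.0289·10/12)
I = 17.6393 + 17.5968 + 17.3862 = 52.6223
F = (S − I)·e^(rT) = (521.77 − 52.6223) · e^(0.0289·11/12)
= 469.1477 · e^0.026492 = 469.1477 × 1.026846 = $481.74

$481.74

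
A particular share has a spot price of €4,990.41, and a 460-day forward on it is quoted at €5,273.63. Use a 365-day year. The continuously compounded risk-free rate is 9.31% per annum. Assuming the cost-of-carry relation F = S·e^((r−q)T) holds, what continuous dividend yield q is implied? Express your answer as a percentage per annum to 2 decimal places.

4.93%

From F = S·e^((r−q)T): (r − q) = ln(F/S)/T
ln(5273.63/4990.41) = ln(1.056753) = 0.055201
(r − q) = 0.055201 / (460/365) = 0.043801
q = r − ln(F/S)/T = 0.0931 − 0.043801 = 0.049299
q = 4.93%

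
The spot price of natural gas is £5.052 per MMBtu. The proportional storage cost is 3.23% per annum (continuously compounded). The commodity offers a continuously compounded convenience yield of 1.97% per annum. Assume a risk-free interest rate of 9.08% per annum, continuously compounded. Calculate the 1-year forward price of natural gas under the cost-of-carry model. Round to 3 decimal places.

£5.602 per MMBtu

Net carry = r + u − y = 0.0908 + 0.0323 − 0.0197 = 0.1034
F = S·e^((r+u−y)T) = 5.052 · e^(0.1034 × 12/12) = 5.052 · e^0.103400
= 5.052 × 1.108935 = £5.602 per MMBtu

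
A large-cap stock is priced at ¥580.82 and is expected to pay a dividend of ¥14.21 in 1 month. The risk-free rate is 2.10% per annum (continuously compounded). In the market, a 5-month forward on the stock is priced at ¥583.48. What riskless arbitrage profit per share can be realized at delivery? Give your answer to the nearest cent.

¥11.87 per share

PV(dividends) I = 14.21·e^(−0.0210·1/12) = 14.1852
Fair forward F* = (S − I)·e^(rT) = (580.82 − 14.1852)·e^0.008750 = 566.6348 × 1.008788 = 571.6144
Market ¥583.48 > fair 571.6144: forward overpriced → cash-and-carry (borrow at r, buy the stock and collect the dividends, short the forward).
Profit at T = |F_mkt − F*| = |583.48 − 571.6144| = ¥11.87 per share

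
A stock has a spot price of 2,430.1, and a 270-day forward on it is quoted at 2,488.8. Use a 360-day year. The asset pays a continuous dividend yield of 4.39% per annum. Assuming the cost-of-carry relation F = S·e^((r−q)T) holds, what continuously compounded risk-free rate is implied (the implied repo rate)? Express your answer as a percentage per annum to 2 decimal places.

7.57%

From F = S·e^((r−q)T): (r − q) = ln(F/S)/T
ln(2488.8/2430.1) = ln(1.024155) = 0.023868
(r − q) = 0.023868 / (270/360) = 0.031824
r = ln(F/S)/T + q = 0.031824 + 0.0439 = 0.075724
r = 7.57%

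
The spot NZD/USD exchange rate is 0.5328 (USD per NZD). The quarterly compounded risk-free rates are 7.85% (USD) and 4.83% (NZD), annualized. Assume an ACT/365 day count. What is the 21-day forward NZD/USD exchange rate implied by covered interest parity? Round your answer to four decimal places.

0.5337

By covered interest parity, F = S · (1+r_USD/4)^(4T) / (1+r_NZD/4)^(4T)
= 0.5328 × 1.004483 / 1.002766 = 0.5328 × 1.001712
F = 0.5337 USD per NZD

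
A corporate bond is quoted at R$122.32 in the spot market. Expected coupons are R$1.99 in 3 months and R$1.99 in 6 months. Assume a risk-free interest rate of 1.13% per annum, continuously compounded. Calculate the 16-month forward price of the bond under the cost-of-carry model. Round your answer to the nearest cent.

R$120.15

PV(coupons) I = 1.99·e^(−0.0113·3/12) + 1.99·e^(−0.0113·6/12)
I = 1.9844 + 1.9788 = 3.9632
F = (S − I)·e^(rT) = (122.32 − 3.9632) · e^(0.0113·16/12)
= 118.3568 · e^0.015067 = 118.3568 × 1.015181 = R$120.15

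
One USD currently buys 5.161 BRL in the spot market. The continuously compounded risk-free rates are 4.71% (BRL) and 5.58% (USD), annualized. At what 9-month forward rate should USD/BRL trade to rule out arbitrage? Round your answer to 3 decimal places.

5.127

F = S·e^((r_BRL − r_USD)T) = 5.161 · e^((0.0471 − 0.0558) × 9/12)
= 5.161 · e^-0.006525 = 5.161 × 0.993496
F = 5.127 BRL per USD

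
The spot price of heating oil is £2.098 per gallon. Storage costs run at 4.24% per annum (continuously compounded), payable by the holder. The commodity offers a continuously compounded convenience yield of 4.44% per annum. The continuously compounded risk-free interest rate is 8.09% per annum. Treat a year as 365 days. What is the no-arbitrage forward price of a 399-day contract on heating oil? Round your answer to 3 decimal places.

Net carry = r + u − y = 0.0809 + 0.0424 − 0.0444 = 0.0789
F = S·e^((r+u−y)T) = 2.098 · e^(0.0789 × 399/365) = 2.098 · e^0.086250
= 2.098 × 1.090079 = £2.287 per gallon

£2.287 per gallon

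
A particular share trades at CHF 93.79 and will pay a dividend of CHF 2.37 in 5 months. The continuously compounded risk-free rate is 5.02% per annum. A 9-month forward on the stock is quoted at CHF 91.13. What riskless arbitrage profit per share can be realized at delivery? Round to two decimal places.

PV(dividends) I = 2.37·e^(−0.0502·5/12) = 2.3209
Fair forward F* = (S − I)·e^(rT) = (93.79 − 2.3209)·e^0.037650 = 91.4691 × 1.038368 = 94.9786
Market CHF 91.13 < fair 94.9786: forward underpriced → reverse cash-and-carry (short the stock, invest proceeds at r, pay the dividends, go long the forward).
Profit at T = |F_mkt − F*| = |91.13 − 94.9786| = CHF 3.85 per share

CHF 3.85 per share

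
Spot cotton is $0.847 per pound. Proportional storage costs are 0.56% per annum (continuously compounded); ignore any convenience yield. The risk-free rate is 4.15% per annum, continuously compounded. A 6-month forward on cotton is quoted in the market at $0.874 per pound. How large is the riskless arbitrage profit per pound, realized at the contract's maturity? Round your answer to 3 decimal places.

Fair forward: F* = S·e^(carry·T), with carry = (r + u) = 0.0415 + 0.0056 = 0.0471
F* = 0.847 · e^(0.0471 × 6/12) = 0.847 · e^0.023550 = 0.847 × 1.023829 = $0.8672
Market $0.874 > fair $0.8672: forward overpriced → cash-and-carry (buy spot, short the forward).
At maturity, profit = |F_mkt − F*| = |0.874 − 0.8672| = $0.007 per pound

$0.007 per pound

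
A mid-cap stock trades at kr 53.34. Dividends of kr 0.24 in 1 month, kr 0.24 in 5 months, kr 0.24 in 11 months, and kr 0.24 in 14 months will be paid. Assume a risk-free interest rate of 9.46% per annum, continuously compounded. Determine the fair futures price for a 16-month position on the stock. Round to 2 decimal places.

kr 59.49

PV(dividends) I = 0.24·e^(−0.0946·1/12) + 0.24·e^(−0.0946·5/12) + 0.24·e^(−0.0946·11/12) + 0.24·e^(−0.0946·14/12)
I = 0.2381 + 0.2307 + 0.2201 + 0.2149 = 0.9038
F = (S − I)·e^(rT) = (53.34 − 0.9038) · e^(0.0946·16/12)
= 52.4362 · e^0.126133 = 52.4362 × 1.134433 = kr 59.49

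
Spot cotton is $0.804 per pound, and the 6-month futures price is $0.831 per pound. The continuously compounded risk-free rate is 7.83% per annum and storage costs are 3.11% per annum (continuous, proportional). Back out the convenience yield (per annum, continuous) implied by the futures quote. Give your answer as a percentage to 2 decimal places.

F = S·e^((r+u−y)T) ⇒ (r+u−y) = ln(F/S)/T
ln(0.831/0.804) = 0.033031; /T ⇒ 0.066062
y = r + u − ln(F/S)/T = 0.0783 + 0.0311 − 0.066062 = 0.043338
y = 4.33%

4.33%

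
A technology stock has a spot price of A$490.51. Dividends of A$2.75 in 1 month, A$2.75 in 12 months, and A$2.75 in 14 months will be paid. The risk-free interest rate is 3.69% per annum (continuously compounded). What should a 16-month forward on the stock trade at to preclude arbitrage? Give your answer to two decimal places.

A$506.82

PV(dividends) I = 2.75·e^(−0.0369·1/12) + 2.75·e^(−0.0369·12/12) + 2.75·e^(−0.0369·14/12)
I = 2.7416 + 2.6504 + 2.6341 = 8.0261
F = (S − I)·e^(rT) = (490.51 − 8.0261) · e^(0.0369·16/12)
= 482.4839 · e^0.049200 = 482.4839 × 1.050430 = A$506.82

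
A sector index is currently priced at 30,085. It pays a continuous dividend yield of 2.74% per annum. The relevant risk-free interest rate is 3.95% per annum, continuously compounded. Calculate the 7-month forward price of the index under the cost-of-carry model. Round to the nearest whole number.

30,298

F = S·e^((r − q)T) = 30085 · e^((0.0395 − 0.0274) × 7/12)
= 30085 · e^0.007058 = 30085 × 1.007083
F = 30,298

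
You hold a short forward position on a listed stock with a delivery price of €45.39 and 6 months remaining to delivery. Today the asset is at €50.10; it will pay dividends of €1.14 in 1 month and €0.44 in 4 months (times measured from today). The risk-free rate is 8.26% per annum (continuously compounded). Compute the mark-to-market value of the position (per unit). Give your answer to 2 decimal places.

-€4.99

PV(remaining dividends) I = 1.14·e^(−0.0826·1/12) + 0.44·e^(−0.0826·4/12) = 1.5602
Current forward F = (S − I)·e^(rT) = (50.10 − 1.5602)·e^(0.0826·6/12) = 48.5398 × 1.042165 = 50.5865
Value (long) = (F − K)·e^(−rT) = (50.5865 − 45.39) × 0.959541 = 4.9863
Short position value = −(long value) = -€4.99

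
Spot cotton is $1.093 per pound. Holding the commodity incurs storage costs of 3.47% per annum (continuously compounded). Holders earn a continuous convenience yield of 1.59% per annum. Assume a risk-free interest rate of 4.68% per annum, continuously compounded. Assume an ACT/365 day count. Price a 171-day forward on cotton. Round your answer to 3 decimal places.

$1.127 per pound

Net carry = r + u − y = 0.0468 + 0.0347 − 0.0159 = 0.0656
F = S·e^((r+u−y)T) = 1.093 · e^(0.0656 × 171/365) = 1.093 · e^0.030733
= 1.093 × 1.031210 = $1.127 per pound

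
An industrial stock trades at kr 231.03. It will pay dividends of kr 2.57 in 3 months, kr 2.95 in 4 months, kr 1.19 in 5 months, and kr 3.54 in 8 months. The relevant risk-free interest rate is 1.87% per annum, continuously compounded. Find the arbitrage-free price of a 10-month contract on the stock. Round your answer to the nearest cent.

PV(dividends) I = 2.57·e^(−0.0187·3/12) + 2.95·e^(−0.0187·4/12) + 1.19·e^(−0.0187·5/12) + 3.54·e^(−0.0187·8/12)
I = 2.5580 + 2.9317 + 1.1808 + 3.4961 = 10.1666
F = (S − I)·e^(rT) = (231.03 − 10.1666) · e^(0.0187·10/12)
= 220.8634 · e^0.015583 = 220.8634 × 1.015705 = kr 224.33

kr 224.33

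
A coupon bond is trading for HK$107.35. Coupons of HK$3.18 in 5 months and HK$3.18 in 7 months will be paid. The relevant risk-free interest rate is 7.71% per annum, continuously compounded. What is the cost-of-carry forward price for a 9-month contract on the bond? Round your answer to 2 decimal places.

PV(coupons) I = 3.18·e^(−0.0771·5/12) + 3.18·e^(−0.0771·7/12)
I = 3.0795 + 3.0401 = 6.1196
F = (S − I)·e^(rT) = (107.35 − 6.1196) · e^(0.0771·9/12)
= 101.2304 · e^0.057825 = 101.2304 × 1.059530 = HK$107.26

HK$107.26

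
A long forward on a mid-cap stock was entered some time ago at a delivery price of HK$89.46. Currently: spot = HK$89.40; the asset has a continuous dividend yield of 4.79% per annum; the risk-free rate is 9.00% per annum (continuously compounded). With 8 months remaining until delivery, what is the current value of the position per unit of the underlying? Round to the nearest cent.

Current fair forward for the remaining 8 months: F = S·e^((r − q)·T), (r − q) = 0.0900 − 0.0479 = 0.0421
F = 89.40 · e^(0.0421 × 8/12) = 89.40 × 1.028464 = 91.9447
Value of long forward = (F − K)·e^(−rT) = (91.9447 − 89.46) · e^(−0.0900·8/12)
= 2.4847 × 0.941765 = 2.34

HK$2.34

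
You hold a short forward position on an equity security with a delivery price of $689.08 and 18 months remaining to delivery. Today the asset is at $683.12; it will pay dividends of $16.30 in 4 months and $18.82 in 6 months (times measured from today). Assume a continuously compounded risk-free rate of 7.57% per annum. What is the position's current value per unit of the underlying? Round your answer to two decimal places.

-$33.99

PV(remaining dividends) I = 16.30·e^(−0.0757·4/12) + 18.82·e^(−0.0757·6/12) = 34.0148
Current forward F = (S − I)·e^(rT) = (683.12 − 34.0148)·e^(0.0757·18/12) = 649.1052 × 1.120248 = 727.1588
Value (long) = (F − K)·e^(−rT) = (727.1588 − 689.08) × 0.892660 = 33.9914
Short position value = −(long value) = -$33.99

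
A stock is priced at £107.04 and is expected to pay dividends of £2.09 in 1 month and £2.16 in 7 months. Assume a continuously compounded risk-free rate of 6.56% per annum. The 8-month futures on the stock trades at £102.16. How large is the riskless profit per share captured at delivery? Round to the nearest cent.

PV(dividends) I = 2.09·e^(−0.0656·1/12) + 2.16·e^(−0.0656·7/12) = 4.1575
Fair futures F* = (S − I)·e^(rT) = (107.04 − 4.1575)·e^0.043733 = 102.8825 × 1.044703 = 107.4817
Market £102.16 < fair 107.4817: forward underpriced → reverse cash-and-carry (short the stock, invest proceeds at r, pay the dividends, go long the forward).
Profit at T = |F_mkt − F*| = |102.16 − 107.4817| = £5.32 per share

£5.32 per share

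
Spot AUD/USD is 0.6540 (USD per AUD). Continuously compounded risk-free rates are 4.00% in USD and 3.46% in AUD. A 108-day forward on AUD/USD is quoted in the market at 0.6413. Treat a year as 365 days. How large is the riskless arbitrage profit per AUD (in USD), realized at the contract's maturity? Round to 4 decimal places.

0.0137 per AUD (in USD)

Fair forward: F* = S·e^(carry·T), with carry = (r_USD − r_AUD) = 0.0400 − 0.0346 = 0.0054
F* = 0.6540 · e^(0.0054 × 108/365) = 0.6540 · e^0.001598 = 0.6540 × 1.001599 = 0.6550
Market 0.6413 < fair 0.6550: forward underpriced → reverse cash-and-carry (short spot, go long the forward).
At maturity, profit = |F_mkt − F*| = |0.6413 − 0.6550| = 0.0137 per AUD (in USD)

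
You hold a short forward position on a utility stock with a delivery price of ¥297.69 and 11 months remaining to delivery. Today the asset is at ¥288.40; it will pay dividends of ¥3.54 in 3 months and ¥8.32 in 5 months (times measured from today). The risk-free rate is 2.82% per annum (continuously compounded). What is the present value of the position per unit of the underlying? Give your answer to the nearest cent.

PV(remaining dividends) I = 3.54·e^(−0.0282·3/12) + 8.32·e^(−0.0282·5/12) = 11.7379
Current forward F = (S − I)·e^(rT) = (288.40 − 11.7379)·e^(0.0282·11/12) = 276.6621 × 1.026187 = 283.9071
Value (long) = (F − K)·e^(−rT) = (283.9071 − 297.69) × 0.974481 = -13.4312
Short position value = −(long value) = ¥13.43

¥13.43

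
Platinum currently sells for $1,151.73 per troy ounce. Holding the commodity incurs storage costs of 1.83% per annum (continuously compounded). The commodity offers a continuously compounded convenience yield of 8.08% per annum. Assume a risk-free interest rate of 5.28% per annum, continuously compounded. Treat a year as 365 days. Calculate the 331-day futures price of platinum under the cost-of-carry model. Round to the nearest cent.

$1,141.64 per troy ounce

Net carry = r + u − y = 0.0528 + 0.0183 − 0.0808 = -0.0097
F = S·e^((r+u−y)T) = 1151.73 · e^(-0.0097 × 331/365) = 1151.73 · e^-0.00879644
= 1151.73 × 0.99124214 = $1,141.64 per troy ounce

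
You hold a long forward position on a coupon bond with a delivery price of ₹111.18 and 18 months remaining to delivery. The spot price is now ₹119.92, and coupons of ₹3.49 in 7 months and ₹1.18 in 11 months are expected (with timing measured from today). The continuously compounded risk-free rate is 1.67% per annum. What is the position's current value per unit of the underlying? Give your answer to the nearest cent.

₹6.87

PV(remaining coupons) I = 3.49·e^(−0.0167·7/12) + 1.18·e^(−0.0167·11/12) = 4.6182
Current forward F = (S − I)·e^(rT) = (119.92 − 4.6182)·e^(0.0167·18/12) = 115.3018 × 1.025366 = 118.2265
Value (long) = (F − K)·e^(−rT) = (118.2265 − 111.18) × 0.975261 = 6.8722
Value = ₹6.87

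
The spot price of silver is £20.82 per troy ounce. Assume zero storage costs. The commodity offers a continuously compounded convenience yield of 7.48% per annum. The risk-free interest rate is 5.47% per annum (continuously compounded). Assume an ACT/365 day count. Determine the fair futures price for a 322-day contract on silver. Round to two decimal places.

£20.45 per troy ounce

Net carry = r + u − y = 0.0547 + 0.0000 − 0.0748 = -0.0201
F = S·e^((r+u−y)T) = 20.82 · e^(-0.0201 × 322/365) = 20.82 · e^-0.017732
= 20.82 × 0.982424 = £20.45 per troy ounce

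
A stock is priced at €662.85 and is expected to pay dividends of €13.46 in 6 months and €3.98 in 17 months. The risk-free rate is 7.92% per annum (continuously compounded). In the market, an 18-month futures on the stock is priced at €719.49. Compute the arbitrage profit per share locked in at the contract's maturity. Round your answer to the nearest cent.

€8.40 per share

PV(dividends) I = 13.46·e^(−0.0792·6/12) + 3.98·e^(−0.0792·17/12) = 16.4950
Fair futures F* = (S − I)·e^(rT) = (662.85 − 16.4950)·e^0.118800 = 646.3550 × 1.126145 = 727.8895
Market €719.49 < fair 727.8895: forward underpriced → reverse cash-and-carry (short the stock, invest proceeds at r, pay the dividends, go long the forward).
Profit at T = |F_mkt − F*| = |719.49 − 727.8895| = €8.40 per share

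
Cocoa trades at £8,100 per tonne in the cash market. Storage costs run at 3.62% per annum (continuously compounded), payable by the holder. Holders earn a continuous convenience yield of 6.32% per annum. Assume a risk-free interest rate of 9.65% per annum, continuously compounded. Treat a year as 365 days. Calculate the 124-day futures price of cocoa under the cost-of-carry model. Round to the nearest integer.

Net carry = r + u − y = 0.0965 + 0.0362 − 0.0632 = 0.0695
F = S·e^((r+u−y)T) = 8100 · e^(0.0695 × 124/365) = 8100 · e^0.023611
= 8100 × 1.023892 = £8,294 per tonne

£8,294 per tonne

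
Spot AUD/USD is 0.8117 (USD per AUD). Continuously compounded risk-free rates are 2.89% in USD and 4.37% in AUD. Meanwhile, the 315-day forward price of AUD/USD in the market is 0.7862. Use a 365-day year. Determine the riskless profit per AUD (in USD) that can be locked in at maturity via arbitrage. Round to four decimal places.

0.0152 per AUD (in USD)

Fair forward: F* = S·e^(carry·T), with carry = (r_USD − r_AUD) = 0.0289 − 0.0437 = -0.0148
F* = 0.8117 · e^(-0.0148 × 315/365) = 0.8117 · e^-0.012773 = 0.8117 × 0.987308 = 0.8014
Market 0.7862 < fair 0.8014: forward underpriced → reverse cash-and-carry (short spot, go long the forward).
At maturity, profit = |F_mkt − F*| = |0.7862 − 0.8014| = 0.0152 per AUD (in USD)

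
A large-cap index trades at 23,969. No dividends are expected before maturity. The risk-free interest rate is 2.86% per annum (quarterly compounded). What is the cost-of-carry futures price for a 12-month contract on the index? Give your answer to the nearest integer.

24,662

F = S · (1+r/4)^(4T)
= 23969 × 1.028908
F = 24,662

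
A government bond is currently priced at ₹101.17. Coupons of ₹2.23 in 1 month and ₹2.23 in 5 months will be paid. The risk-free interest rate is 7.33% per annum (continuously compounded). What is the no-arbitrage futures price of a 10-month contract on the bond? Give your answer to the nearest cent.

₹102.89

PV(coupons) I = 2.23·e^(−0.0733·1/12) + 2.23·e^(−0.0733·5/12)
I = 2.2164 + 2.1629 = 4.3793
F = (S − I)·e^(rT) = (101.17 − 4.3793) · e^(0.0733·10/12)
= 96.7907 · e^0.061083 = 96.7907 × 1.062987 = ₹102.89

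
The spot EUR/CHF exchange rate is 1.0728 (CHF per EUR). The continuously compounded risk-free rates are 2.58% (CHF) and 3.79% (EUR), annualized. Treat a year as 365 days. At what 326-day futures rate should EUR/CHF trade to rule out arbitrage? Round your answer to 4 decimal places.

F = S·e^((r_CHF − r_EUR)T) = 1.0728 · e^((0.0258 − 0.0379) × 326/365)
= 1.0728 · e^-0.010807 = 1.0728 × 0.989251
F = 1.0613 CHF per EUR

1.0613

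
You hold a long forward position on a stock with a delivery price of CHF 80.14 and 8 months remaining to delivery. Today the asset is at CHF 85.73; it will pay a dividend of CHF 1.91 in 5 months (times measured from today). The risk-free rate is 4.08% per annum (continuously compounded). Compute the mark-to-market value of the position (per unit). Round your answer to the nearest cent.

PV(remaining dividends) I = 1.91·e^(−0.0408·5/12) = 1.8778
Current forward F = (S − I)·e^(rT) = (85.73 − 1.8778)·e^(0.0408·8/12) = 83.8522 × 1.027573 = 86.1643
Value (long) = (F − K)·e^(−rT) = (86.1643 − 80.14) × 0.973167 = 5.8626
Value = CHF 5.86

CHF 5.86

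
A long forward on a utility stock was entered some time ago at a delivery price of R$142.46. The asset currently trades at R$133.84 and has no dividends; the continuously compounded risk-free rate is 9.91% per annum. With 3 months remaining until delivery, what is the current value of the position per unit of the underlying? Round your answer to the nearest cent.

-R$5.13

Current fair forward for the remaining 3 months: F = S·e^(r·T), r = 0.0991
F = 133.84 · e^(0.0991 × 3/12) = 133.84 × 1.025084 = 137.1972
Value of long forward = (F − K)·e^(−rT) = (137.1972 − 142.46) · e^(−0.0991·3/12)
= -5.2628 × 0.975529 = -5.13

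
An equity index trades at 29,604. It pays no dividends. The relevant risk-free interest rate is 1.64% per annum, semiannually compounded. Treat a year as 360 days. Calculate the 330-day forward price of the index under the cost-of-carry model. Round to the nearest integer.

30,051

F = S · (1+r/2)^(2T)
= 29604 × 1.015085
F = 30,051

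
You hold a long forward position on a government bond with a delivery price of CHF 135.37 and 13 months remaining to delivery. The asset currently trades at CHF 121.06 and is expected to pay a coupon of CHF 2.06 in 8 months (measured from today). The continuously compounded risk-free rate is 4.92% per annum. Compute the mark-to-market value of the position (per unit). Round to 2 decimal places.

PV(remaining coupons) I = 2.06·e^(−0.0492·8/12) = 1.9935
Current forward F = (S − I)·e^(rT) = (121.06 − 1.9935)·e^(0.0492·13/12) = 119.0665 × 1.054746 = 125.5849
Value (long) = (F − K)·e^(−rT) = (125.5849 − 135.37) × 0.948096 = -9.2772
Value = -CHF 9.28

-CHF 9.28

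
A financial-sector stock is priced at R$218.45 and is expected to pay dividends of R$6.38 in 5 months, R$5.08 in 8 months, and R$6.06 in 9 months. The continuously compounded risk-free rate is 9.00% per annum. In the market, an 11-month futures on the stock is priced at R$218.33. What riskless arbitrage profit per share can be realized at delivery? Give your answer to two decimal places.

PV(dividends) I = 6.38·e^(−0.0900·5/12) + 5.08·e^(−0.0900·8/12) + 6.06·e^(−0.0900·9/12) = 16.5938
Fair futures F* = (S − I)·e^(rT) = (218.45 − 16.5938)·e^0.082500 = 201.8562 × 1.085999 = 219.2156
Market R$218.33 < fair 219.2156: forward underpriced → reverse cash-and-carry (short the stock, invest proceeds at r, pay the dividends, go long the forward).
Profit at T = |F_mkt − F*| = |218.33 − 219.2156| = R$0.89 per share

R$0.89 per share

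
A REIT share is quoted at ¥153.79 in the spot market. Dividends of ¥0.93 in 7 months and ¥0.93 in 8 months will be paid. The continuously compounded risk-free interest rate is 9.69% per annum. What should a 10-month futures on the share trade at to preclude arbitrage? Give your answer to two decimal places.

¥164.83

PV(dividends) I = 0.93·e^(−0.0969·7/12) + 0.93·e^(−0.0969·8/12)
I = 0.8789 + 0.8718 = 1.7507
F = (S − I)·e^(rT) = (153.79 − 1.7507) · e^(0.0969·10/12)
= 152.0393 · e^0.080750 = 152.0393 × 1.084100 = ¥164.83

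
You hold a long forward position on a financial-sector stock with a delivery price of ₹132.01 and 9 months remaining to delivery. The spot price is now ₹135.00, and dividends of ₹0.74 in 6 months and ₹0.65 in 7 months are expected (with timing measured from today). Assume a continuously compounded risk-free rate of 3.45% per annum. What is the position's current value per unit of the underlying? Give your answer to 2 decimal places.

₹5.00

PV(remaining dividends) I = 0.74·e^(−0.0345·6/12) + 0.65·e^(−0.0345·7/12) = 1.3644
Current forward F = (S − I)·e^(rT) = (135.00 − 1.3644)·e^(0.0345·9/12) = 133.6356 × 1.026213 = 137.1386
Value (long) = (F − K)·e^(−rT) = (137.1386 − 132.01) × 0.974457 = 4.9976
Value = ₹5.00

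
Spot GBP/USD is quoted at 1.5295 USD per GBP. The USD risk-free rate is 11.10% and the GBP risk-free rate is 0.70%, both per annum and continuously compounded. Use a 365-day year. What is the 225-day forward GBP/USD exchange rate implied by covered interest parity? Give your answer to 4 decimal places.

F = S·e^((r_USD − r_GBP)T) = 1.5295 · e^((0.1110 − 0.0070) × 225/365)
= 1.5295 · e^0.064110 = 1.5295 × 1.066210
F = 1.6308 USD per GBP

1.6308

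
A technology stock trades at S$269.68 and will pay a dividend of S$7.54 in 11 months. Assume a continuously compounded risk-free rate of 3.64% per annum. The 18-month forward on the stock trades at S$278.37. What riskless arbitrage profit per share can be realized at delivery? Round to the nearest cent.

S$1.26 per share

PV(dividends) I = 7.54·e^(−0.0364·11/12) = 7.2926
Fair forward F* = (S − I)·e^(rT) = (269.68 − 7.2926)·e^0.054600 = 262.3874 × 1.056118 = 277.1121
Market S$278.37 > fair 277.1121: forward overpriced → cash-and-carry (borrow at r, buy the stock and collect the dividends, short the forward).
Profit at T = |F_mkt − F*| = |278.37 − 277.1121| = S$1.26 per share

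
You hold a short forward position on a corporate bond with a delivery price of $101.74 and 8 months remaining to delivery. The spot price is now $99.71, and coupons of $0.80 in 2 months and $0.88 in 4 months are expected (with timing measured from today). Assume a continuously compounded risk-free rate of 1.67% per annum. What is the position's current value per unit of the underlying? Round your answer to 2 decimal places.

$2.58

PV(remaining coupons) I = 0.80·e^(−0.0167·2/12) + 0.88·e^(−0.0167·4/12) = 1.6729
Current forward F = (S − I)·e^(rT) = (99.71 − 1.6729)·e^(0.0167·8/12) = 98.0371 × 1.011196 = 99.1347
Value (long) = (F − K)·e^(−rT) = (99.1347 − 101.74) × 0.988928 = -2.5765
Short position value = −(long value) = $2.58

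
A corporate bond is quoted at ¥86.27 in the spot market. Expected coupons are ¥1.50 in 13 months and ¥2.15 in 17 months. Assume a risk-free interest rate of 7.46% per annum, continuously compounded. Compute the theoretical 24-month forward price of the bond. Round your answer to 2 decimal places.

¥96.30

PV(coupons) I = 1.50·e^(−0.0746·13/12) + 2.15·e^(−0.0746·17/12)
I = 1.3835 + 1.9344 = 3.3179
F = (S − I)·e^(rT) = (86.27 − 3.3179) · e^(0.0746·24/12)
= 82.9521 · e^0.149200 = 82.9521 × 1.160905 = ¥96.30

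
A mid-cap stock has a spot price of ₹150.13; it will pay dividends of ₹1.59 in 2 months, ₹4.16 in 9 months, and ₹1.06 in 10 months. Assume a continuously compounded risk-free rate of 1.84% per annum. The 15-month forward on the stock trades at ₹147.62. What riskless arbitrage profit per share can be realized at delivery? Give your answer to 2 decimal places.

PV(dividends) I = 1.59·e^(−0.0184·2/12) + 4.16·e^(−0.0184·9/12) + 1.06·e^(−0.0184·10/12) = 6.7320
Fair forward F* = (S − I)·e^(rT) = (150.13 − 6.7320)·e^0.023000 = 143.3980 × 1.023267 = 146.7344
Market ₹147.62 > fair 146.7344: forward overpriced → cash-and-carry (borrow at r, buy the stock and collect the dividends, short the forward).
Profit at T = |F_mkt − F*| = |147.62 − 146.7344| = ₹0.89 per share

₹0.89 per share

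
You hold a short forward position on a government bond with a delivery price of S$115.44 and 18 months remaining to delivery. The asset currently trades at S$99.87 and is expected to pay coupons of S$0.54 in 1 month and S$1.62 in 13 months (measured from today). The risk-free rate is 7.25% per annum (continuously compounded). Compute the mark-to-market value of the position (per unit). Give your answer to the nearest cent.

S$5.71

PV(remaining coupons) I = 0.54·e^(−0.0725·1/12) + 1.62·e^(−0.0725·13/12) = 2.0344
Current forward F = (S − I)·e^(rT) = (99.87 − 2.0344)·e^(0.0725·18/12) = 97.8356 × 1.114884 = 109.0753
Value (long) = (F − K)·e^(−rT) = (109.0753 − 115.44) × 0.896955 = -5.7088
Short position value = −(long value) = S$5.71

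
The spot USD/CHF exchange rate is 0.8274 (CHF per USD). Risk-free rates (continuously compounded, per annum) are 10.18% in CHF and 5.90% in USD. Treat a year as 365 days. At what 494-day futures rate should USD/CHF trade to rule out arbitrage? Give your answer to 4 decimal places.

F = S·e^((r_CHF − r_USD)T) = 0.8274 · e^((0.1018 − 0.0590) × 494/365)
= 0.8274 · e^0.057927 = 0.8274 × 1.059638
F = 0.8767 CHF per USD

0.8767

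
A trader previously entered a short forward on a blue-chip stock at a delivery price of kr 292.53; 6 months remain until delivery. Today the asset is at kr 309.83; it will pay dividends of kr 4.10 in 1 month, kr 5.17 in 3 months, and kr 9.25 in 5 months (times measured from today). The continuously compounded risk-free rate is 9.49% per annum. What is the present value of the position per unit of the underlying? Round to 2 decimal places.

-kr 12.85

PV(remaining dividends) I = 4.10·e^(−0.0949·1/12) + 5.17·e^(−0.0949·3/12) + 9.25·e^(−0.0949·5/12) = 18.0079
Current forward F = (S − I)·e^(rT) = (309.83 − 18.0079)·e^(0.0949·6/12) = 291.8221 × 1.048594 = 306.0029
Value (long) = (F − K)·e^(−rT) = (306.0029 − 292.53) × 0.953658 = 12.8485
Short position value = −(long value) = -kr 12.85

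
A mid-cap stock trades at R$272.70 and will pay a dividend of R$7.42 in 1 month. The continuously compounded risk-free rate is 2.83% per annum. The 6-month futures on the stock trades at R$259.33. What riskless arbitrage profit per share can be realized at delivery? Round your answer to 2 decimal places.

R$9.75 per share

PV(dividends) I = 7.42·e^(−0.0283·1/12) = 7.4025
Fair futures F* = (S − I)·e^(rT) = (272.70 − 7.4025)·e^0.014150 = 265.2975 × 1.014251 = 269.0783
Market R$259.33 < fair 269.0783: forward underpriced → reverse cash-and-carry (short the stock, invest proceeds at r, pay the dividends, go long the forward).
Profit at T = |F_mkt − F*| = |259.33 − 269.0783| = R$9.75 per share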